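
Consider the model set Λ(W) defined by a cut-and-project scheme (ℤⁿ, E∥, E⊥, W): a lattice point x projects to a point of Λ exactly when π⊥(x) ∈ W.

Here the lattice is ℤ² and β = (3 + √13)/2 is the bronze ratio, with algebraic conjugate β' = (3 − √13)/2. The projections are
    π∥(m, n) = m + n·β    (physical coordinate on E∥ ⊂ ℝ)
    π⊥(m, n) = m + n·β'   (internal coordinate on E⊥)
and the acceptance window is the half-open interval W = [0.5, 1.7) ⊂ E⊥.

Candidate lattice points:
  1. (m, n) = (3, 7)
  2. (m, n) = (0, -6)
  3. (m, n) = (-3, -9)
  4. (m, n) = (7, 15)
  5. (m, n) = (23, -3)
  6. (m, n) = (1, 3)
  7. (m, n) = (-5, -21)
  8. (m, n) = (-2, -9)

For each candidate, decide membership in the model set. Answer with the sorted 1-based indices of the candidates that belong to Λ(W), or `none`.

1, 7, 8

Compute β' = (3−√13)/2 = -0.302776, so π⊥(m,n) = m -0.302776·n.
[1] lift (3,7): star map gives 0.880571; window check 0.5 ≤ 0.880571 < 1.7 is true → IN Λ
[2] lift (0,-6): star map gives 1.816654; window check 0.5 ≤ 1.816654 < 1.7 is false → out
[3] lift (-3,-9): star map gives -0.275019; window check 0.5 ≤ -0.275019 < 1.7 is false → out
[4] lift (7,15): star map gives 2.458365; window check 0.5 ≤ 2.458365 < 1.7 is false → out
[5] lift (23,-3): star map gives 23.908327; window check 0.5 ≤ 23.908327 < 1.7 is false → out
[6] lift (1,3): star map gives 0.091673; window check 0.5 ≤ 0.091673 < 1.7 is false → out
[7] lift (-5,-21): star map gives 1.358288; window check 0.5 ≤ 1.358288 < 1.7 is true → IN Λ
[8] lift (-2,-9): star map gives 0.724981; window check 0.5 ≤ 0.724981 < 1.7 is true → IN Λ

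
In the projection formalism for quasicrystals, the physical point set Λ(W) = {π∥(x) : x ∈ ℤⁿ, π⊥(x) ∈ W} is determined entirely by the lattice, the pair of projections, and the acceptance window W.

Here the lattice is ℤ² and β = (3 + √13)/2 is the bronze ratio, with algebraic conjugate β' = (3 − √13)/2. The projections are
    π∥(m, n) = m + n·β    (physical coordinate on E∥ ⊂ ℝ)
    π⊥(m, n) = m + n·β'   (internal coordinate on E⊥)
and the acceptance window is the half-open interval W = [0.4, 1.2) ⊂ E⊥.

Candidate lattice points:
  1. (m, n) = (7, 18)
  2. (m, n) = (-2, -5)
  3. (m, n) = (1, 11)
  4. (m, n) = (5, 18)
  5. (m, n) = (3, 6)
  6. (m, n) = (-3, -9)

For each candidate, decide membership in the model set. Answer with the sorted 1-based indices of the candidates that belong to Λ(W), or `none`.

5

Numerically β ≈ 3.302776 and β' = −1/β ≈ -0.302776.
#1 (7,18): internal coord 7 + (18)·β' = +1.550039; +1.550039 ∉ [0.4, 1.2) → out
#2 (-2,-5): internal coord -2 + (-5)·β' = -0.486122; -0.486122 ∉ [0.4, 1.2) → out
#3 (1,11): internal coord 1 + (11)·β' = -2.330532; -2.330532 ∉ [0.4, 1.2) → out
#4 (5,18): internal coord 5 + (18)·β' = -0.449961; -0.449961 ∉ [0.4, 1.2) → out
#5 (3,6): internal coord 3 + (6)·β' = +1.183346; +1.183346 ∈ [0.4, 1.2) → IN Λ
#6 (-3,-9): internal coord -3 + (-9)·β' = -0.275019; -0.275019 ∉ [0.4, 1.2) → out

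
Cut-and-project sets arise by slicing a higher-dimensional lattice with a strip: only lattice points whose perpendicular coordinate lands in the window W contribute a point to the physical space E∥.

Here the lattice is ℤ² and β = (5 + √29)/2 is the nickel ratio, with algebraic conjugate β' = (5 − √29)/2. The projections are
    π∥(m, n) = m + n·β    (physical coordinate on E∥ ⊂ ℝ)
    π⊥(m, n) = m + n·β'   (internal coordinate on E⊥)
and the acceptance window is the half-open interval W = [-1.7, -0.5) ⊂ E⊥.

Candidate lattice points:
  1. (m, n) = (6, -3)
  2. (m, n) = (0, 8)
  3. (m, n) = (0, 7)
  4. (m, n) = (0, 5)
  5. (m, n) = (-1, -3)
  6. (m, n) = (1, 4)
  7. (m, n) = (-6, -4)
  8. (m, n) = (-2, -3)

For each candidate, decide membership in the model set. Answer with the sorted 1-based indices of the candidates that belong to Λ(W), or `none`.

β' = (5−√29)/2 ≈ -0.192582.
#1 (6,-3): internal coord 6 + (-3)·β' = +6.577747; +6.577747 ∉ [-1.7, -0.5) → out
#2 (0,8): internal coord 0 + (8)·β' = -1.540659; -1.540659 ∈ [-1.7, -0.5) → IN Λ
#3 (0,7): internal coord 0 + (7)·β' = -1.348077; -1.348077 ∈ [-1.7, -0.5) → IN Λ
#4 (0,5): internal coord 0 + (5)·β' = -0.962912; -0.962912 ∈ [-1.7, -0.5) → IN Λ
#5 (-1,-3): internal coord -1 + (-3)·β' = -0.422253; -0.422253 ∉ [-1.7, -0.5) → out
#6 (1,4): internal coord 1 + (4)·β' = +0.229670; +0.229670 ∉ [-1.7, -0.5) → out
#7 (-6,-4): internal coord -6 + (-4)·β' = -5.229670; -5.229670 ∉ [-1.7, -0.5) → out
#8 (-2,-3): internal coord -2 + (-3)·β' = -1.422253; -1.422253 ∈ [-1.7, -0.5) → IN Λ

2, 3, 4, 8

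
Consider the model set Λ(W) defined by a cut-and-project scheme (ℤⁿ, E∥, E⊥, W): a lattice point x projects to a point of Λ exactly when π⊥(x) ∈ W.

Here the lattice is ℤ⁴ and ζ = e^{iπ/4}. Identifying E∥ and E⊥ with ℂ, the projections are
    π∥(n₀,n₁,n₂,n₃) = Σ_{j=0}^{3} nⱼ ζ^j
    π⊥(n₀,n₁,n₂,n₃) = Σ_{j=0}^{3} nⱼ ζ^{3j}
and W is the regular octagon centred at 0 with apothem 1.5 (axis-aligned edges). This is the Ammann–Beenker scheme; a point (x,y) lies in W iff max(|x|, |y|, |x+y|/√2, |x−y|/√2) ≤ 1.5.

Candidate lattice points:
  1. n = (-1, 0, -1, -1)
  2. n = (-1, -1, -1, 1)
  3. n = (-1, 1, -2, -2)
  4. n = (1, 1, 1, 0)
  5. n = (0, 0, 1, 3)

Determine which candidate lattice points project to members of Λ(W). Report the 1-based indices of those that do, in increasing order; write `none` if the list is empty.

2, 4

Internal map: ζ^{3j} for j=0..3 gives (1,0), (−√2/2,√2/2), (0,−1), (√2/2,√2/2).
candidate 1: n = (-1, 0, -1, -1) → π⊥ ≈ (-1.7071, +0.2929); max(|x|,|y|,|x±y|/√2) = 1.7071 > 1.5 ⇒ ∉ W
candidate 2: n = (-1, -1, -1, 1) → π⊥ ≈ (+0.4142, +1.0000); max(|x|,|y|,|x±y|/√2) = 1.0000 ≤ 1.5 ⇒ ∈ W
candidate 3: n = (-1, 1, -2, -2) → π⊥ ≈ (-3.1213, +1.2929); max(|x|,|y|,|x±y|/√2) = 3.1213 > 1.5 ⇒ ∉ W
candidate 4: n = (1, 1, 1, 0) → π⊥ ≈ (+0.2929, -0.2929); max(|x|,|y|,|x±y|/√2) = 0.4142 ≤ 1.5 ⇒ ∈ W
candidate 5: n = (0, 0, 1, 3) → π⊥ ≈ (+2.1213, +1.1213); max(|x|,|y|,|x±y|/√2) = 2.2929 > 1.5 ⇒ ∉ W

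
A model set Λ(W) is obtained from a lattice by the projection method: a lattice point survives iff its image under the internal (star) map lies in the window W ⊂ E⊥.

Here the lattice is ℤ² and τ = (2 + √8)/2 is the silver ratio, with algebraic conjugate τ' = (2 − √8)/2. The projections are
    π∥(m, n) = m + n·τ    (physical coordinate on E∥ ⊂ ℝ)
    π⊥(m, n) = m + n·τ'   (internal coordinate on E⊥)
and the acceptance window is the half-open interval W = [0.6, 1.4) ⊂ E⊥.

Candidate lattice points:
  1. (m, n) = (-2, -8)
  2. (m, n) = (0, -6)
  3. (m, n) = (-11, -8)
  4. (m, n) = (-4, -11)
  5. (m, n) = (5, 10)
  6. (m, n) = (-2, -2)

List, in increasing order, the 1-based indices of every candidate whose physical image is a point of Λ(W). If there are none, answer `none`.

Numerically τ ≈ 2.4142 and τ' = −1/τ ≈ -0.4142.
[1] lift (-2,-8): star map gives 1.3137; window check 0.6 ≤ 1.3137 < 1.4 is true → IN Λ
[2] lift (0,-6): star map gives 2.4853; window check 0.6 ≤ 2.4853 < 1.4 is false → out
[3] lift (-11,-8): star map gives -7.6863; window check 0.6 ≤ -7.6863 < 1.4 is false → out
[4] lift (-4,-11): star map gives 0.5563; window check 0.6 ≤ 0.5563 < 1.4 is false → out
[5] lift (5,10): star map gives 0.8579; window check 0.6 ≤ 0.8579 < 1.4 is true → IN Λ
[6] lift (-2,-2): star map gives -1.1716; window check 0.6 ≤ -1.1716 < 1.4 is false → out

1, 5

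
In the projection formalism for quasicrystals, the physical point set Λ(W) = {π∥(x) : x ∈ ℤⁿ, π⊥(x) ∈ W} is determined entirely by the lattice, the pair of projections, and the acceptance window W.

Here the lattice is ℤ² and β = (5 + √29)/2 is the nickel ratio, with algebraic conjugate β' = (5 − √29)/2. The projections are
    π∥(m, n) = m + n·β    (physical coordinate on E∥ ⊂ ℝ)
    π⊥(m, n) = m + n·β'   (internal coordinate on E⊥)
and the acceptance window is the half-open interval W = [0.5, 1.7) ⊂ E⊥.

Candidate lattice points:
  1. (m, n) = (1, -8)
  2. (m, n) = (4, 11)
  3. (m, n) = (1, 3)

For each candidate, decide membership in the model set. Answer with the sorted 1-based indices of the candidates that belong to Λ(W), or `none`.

Compute β' = (5−√29)/2 = -0.19258, so π⊥(m,n) = m -0.19258·n.
candidate 1: (m,n)=(1,-8) → π∥ = 1-8·β ≈ -40.54066, π⊥ = 1-8·β' ≈ 2.54066 ∉ [0.5, 1.7) ⇒ out
candidate 2: (m,n)=(4,11) → π∥ = 4+11·β ≈ 61.11841, π⊥ = 4+11·β' ≈ 1.88159 ∉ [0.5, 1.7) ⇒ out
candidate 3: (m,n)=(1,3) → π∥ = 1+3·β ≈ 16.57775, π⊥ = 1+3·β' ≈ 0.42225 ∉ [0.5, 1.7) ⇒ out

none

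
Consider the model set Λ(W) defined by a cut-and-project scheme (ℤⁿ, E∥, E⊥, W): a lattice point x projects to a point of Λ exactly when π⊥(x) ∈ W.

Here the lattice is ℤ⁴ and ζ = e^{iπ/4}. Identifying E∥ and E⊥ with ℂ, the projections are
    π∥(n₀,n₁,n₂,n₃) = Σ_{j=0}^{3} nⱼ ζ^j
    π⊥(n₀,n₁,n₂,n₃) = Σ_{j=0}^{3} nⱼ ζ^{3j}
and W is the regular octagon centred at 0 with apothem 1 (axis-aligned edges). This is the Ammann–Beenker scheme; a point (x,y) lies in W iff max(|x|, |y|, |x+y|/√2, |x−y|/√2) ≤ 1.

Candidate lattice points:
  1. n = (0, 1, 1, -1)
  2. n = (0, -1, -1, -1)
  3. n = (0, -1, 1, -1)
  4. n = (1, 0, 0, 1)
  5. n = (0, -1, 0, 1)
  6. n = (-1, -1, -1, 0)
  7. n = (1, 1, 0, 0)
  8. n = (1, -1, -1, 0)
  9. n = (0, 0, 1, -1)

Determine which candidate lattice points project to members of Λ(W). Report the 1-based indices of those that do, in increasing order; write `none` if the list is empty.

2, 6, 7

With ζ = e^{iπ/4} the internal vectors are ζ^0,ζ^3,ζ^6,ζ^9.
candidate 1: n = (0, 1, 1, -1) → π⊥ ≈ (-1.414214, -1.000000); max(|x|,|y|,|x±y|/√2) = 1.707107 > 1 ⇒ ∉ W
candidate 2: n = (0, -1, -1, -1) → π⊥ ≈ (+0.000000, -0.414214); max(|x|,|y|,|x±y|/√2) = 0.414214 ≤ 1 ⇒ ∈ W
candidate 3: n = (0, -1, 1, -1) → π⊥ ≈ (+0.000000, -2.414214); max(|x|,|y|,|x±y|/√2) = 2.414214 > 1 ⇒ ∉ W
candidate 4: n = (1, 0, 0, 1) → π⊥ ≈ (+1.707107, +0.707107); max(|x|,|y|,|x±y|/√2) = 1.707107 > 1 ⇒ ∉ W
candidate 5: n = (0, -1, 0, 1) → π⊥ ≈ (+1.414214, +0.000000); max(|x|,|y|,|x±y|/√2) = 1.414214 > 1 ⇒ ∉ W
candidate 6: n = (-1, -1, -1, 0) → π⊥ ≈ (-0.292893, +0.292893); max(|x|,|y|,|x±y|/√2) = 0.414214 ≤ 1 ⇒ ∈ W
candidate 7: n = (1, 1, 0, 0) → π⊥ ≈ (+0.292893, +0.707107); max(|x|,|y|,|x±y|/√2) = 0.707107 ≤ 1 ⇒ ∈ W
candidate 8: n = (1, -1, -1, 0) → π⊥ ≈ (+1.707107, +0.292893); max(|x|,|y|,|x±y|/√2) = 1.707107 > 1 ⇒ ∉ W
candidate 9: n = (0, 0, 1, -1) → π⊥ ≈ (-0.707107, -1.707107); max(|x|,|y|,|x±y|/√2) = 1.707107 > 1 ⇒ ∉ W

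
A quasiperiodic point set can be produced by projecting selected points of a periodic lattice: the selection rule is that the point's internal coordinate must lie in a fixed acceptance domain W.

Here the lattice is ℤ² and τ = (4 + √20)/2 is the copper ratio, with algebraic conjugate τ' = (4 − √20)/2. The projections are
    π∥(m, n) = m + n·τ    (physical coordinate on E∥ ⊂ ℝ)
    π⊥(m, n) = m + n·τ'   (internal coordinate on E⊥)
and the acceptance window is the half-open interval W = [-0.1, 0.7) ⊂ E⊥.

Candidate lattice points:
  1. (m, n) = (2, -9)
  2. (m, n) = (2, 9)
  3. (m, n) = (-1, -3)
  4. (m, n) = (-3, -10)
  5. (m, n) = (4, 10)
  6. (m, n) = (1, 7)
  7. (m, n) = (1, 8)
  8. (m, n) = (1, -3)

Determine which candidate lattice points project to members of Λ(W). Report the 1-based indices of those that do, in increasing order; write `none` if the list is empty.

Compute τ' = (4−√20)/2 = -0.236068, so π⊥(m,n) = m -0.236068·n.
candidate 1: (m,n)=(2,-9) → π∥ = 2-9·τ ≈ -36.124612, π⊥ = 2-9·τ' ≈ 4.124612 ∉ [-0.1, 0.7) ⇒ out
candidate 2: (m,n)=(2,9) → π∥ = 2+9·τ ≈ 40.124612, π⊥ = 2+9·τ' ≈ -0.124612 ∉ [-0.1, 0.7) ⇒ out
candidate 3: (m,n)=(-1,-3) → π∥ = -1-3·τ ≈ -13.708204, π⊥ = -1-3·τ' ≈ -0.291796 ∉ [-0.1, 0.7) ⇒ out
candidate 4: (m,n)=(-3,-10) → π∥ = -3-10·τ ≈ -45.360680, π⊥ = -3-10·τ' ≈ -0.639320 ∉ [-0.1, 0.7) ⇒ out
candidate 5: (m,n)=(4,10) → π∥ = 4+10·τ ≈ 46.360680, π⊥ = 4+10·τ' ≈ 1.639320 ∉ [-0.1, 0.7) ⇒ out
candidate 6: (m,n)=(1,7) → π∥ = 1+7·τ ≈ 30.652476, π⊥ = 1+7·τ' ≈ -0.652476 ∉ [-0.1, 0.7) ⇒ out
candidate 7: (m,n)=(1,8) → π∥ = 1+8·τ ≈ 34.888544, π⊥ = 1+8·τ' ≈ -0.888544 ∉ [-0.1, 0.7) ⇒ out
candidate 8: (m,n)=(1,-3) → π∥ = 1-3·τ ≈ -11.708204, π⊥ = 1-3·τ' ≈ 1.708204 ∉ [-0.1, 0.7) ⇒ out

none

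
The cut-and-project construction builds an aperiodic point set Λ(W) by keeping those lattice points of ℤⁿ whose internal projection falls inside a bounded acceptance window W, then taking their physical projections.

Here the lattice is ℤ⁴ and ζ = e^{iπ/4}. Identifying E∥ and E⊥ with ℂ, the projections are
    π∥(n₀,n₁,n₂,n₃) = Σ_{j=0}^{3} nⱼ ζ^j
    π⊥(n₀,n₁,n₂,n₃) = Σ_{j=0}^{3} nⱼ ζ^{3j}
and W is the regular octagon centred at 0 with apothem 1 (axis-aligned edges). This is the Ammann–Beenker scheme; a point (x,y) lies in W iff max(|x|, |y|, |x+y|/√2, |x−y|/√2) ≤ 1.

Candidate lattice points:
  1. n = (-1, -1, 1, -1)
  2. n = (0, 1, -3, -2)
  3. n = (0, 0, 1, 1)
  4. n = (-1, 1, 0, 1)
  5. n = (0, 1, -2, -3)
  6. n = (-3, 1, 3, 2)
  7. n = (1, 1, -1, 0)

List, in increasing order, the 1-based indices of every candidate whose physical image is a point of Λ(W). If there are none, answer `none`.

3

With ζ = e^{iπ/4} the internal vectors are ζ^0,ζ^3,ζ^6,ζ^9.
candidate 1: n = (-1, -1, 1, -1) → π⊥ ≈ (-1.0000, -2.4142); max(|x|,|y|,|x±y|/√2) = 2.4142 > 1 ⇒ ∉ W
candidate 2: n = (0, 1, -3, -2) → π⊥ ≈ (-2.1213, +2.2929); max(|x|,|y|,|x±y|/√2) = 3.1213 > 1 ⇒ ∉ W
candidate 3: n = (0, 0, 1, 1) → π⊥ ≈ (+0.7071, -0.2929); max(|x|,|y|,|x±y|/√2) = 0.7071 ≤ 1 ⇒ ∈ W
candidate 4: n = (-1, 1, 0, 1) → π⊥ ≈ (-1.0000, +1.4142); max(|x|,|y|,|x±y|/√2) = 1.7071 > 1 ⇒ ∉ W
candidate 5: n = (0, 1, -2, -3) → π⊥ ≈ (-2.8284, +0.5858); max(|x|,|y|,|x±y|/√2) = 2.8284 > 1 ⇒ ∉ W
candidate 6: n = (-3, 1, 3, 2) → π⊥ ≈ (-2.2929, -0.8787); max(|x|,|y|,|x±y|/√2) = 2.2929 > 1 ⇒ ∉ W
candidate 7: n = (1, 1, -1, 0) → π⊥ ≈ (+0.2929, +1.7071); max(|x|,|y|,|x±y|/√2) = 1.7071 > 1 ⇒ ∉ W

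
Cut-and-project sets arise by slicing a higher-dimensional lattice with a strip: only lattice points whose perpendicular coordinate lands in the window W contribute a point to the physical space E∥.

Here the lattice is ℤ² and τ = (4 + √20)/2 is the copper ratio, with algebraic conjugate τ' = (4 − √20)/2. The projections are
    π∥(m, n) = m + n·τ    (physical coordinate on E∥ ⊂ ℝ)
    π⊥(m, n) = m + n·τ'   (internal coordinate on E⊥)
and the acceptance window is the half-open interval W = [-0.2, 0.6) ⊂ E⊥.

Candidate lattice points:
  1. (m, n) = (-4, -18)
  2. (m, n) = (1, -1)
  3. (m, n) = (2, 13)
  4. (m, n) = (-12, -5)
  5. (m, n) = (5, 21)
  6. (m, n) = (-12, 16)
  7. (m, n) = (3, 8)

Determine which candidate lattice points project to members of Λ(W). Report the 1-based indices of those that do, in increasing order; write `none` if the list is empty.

Numerically τ ≈ 4.23607 and τ' = −1/τ ≈ -0.23607.
candidate 1: (m,n)=(-4,-18) → π∥ = -4-18·τ ≈ -80.24922, π⊥ = -4-18·τ' ≈ 0.24922 ∈ [-0.2, 0.6) ⇒ IN Λ
candidate 2: (m,n)=(1,-1) → π∥ = 1-1·τ ≈ -3.23607, π⊥ = 1-1·τ' ≈ 1.23607 ∉ [-0.2, 0.6) ⇒ out
candidate 3: (m,n)=(2,13) → π∥ = 2+13·τ ≈ 57.06888, π⊥ = 2+13·τ' ≈ -1.06888 ∉ [-0.2, 0.6) ⇒ out
candidate 4: (m,n)=(-12,-5) → π∥ = -12-5·τ ≈ -33.18034, π⊥ = -12-5·τ' ≈ -10.81966 ∉ [-0.2, 0.6) ⇒ out
candidate 5: (m,n)=(5,21) → π∥ = 5+21·τ ≈ 93.95743, π⊥ = 5+21·τ' ≈ 0.04257 ∈ [-0.2, 0.6) ⇒ IN Λ
candidate 6: (m,n)=(-12,16) → π∥ = -12+16·τ ≈ 55.77709, π⊥ = -12+16·τ' ≈ -15.77709 ∉ [-0.2, 0.6) ⇒ out
candidate 7: (m,n)=(3,8) → π∥ = 3+8·τ ≈ 36.88854, π⊥ = 3+8·τ' ≈ 1.11146 ∉ [-0.2, 0.6) ⇒ out

1, 5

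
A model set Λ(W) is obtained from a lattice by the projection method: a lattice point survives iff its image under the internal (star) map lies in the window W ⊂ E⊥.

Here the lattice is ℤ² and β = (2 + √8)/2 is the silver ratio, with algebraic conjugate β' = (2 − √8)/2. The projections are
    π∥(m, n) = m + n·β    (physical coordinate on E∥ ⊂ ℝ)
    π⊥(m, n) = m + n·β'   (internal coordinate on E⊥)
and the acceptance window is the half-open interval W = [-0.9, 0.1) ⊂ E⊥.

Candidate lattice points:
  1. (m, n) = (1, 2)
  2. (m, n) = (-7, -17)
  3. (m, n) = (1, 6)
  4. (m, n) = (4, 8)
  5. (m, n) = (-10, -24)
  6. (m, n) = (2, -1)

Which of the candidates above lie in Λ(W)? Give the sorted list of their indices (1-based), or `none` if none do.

2, 5

Numerically β ≈ 2.414214 and β' = −1/β ≈ -0.414214.
[1] lift (1,2): star map gives 0.171573; window check -0.9 ≤ 0.171573 < 0.1 is false → out
[2] lift (-7,-17): star map gives 0.041631; window check -0.9 ≤ 0.041631 < 0.1 is true → IN Λ
[3] lift (1,6): star map gives -1.485281; window check -0.9 ≤ -1.485281 < 0.1 is false → out
[4] lift (4,8): star map gives 0.686292; window check -0.9 ≤ 0.686292 < 0.1 is false → out
[5] lift (-10,-24): star map gives -0.058875; window check -0.9 ≤ -0.058875 < 0.1 is true → IN Λ
[6] lift (2,-1): star map gives 2.414214; window check -0.9 ≤ 2.414214 < 0.1 is false → out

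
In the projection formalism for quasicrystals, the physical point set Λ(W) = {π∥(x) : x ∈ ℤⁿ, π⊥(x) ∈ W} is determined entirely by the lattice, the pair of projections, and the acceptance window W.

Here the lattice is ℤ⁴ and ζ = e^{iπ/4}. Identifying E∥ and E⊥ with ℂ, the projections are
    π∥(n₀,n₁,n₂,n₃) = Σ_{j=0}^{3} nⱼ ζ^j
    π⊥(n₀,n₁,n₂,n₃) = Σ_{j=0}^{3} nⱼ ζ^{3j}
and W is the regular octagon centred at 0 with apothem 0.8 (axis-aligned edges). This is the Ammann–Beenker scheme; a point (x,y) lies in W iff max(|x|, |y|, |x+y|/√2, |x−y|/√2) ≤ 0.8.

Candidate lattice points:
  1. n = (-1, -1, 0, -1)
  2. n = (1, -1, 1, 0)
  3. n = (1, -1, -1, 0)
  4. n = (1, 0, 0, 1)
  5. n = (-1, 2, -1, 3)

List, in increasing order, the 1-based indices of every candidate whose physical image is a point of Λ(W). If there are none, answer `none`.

none

π⊥(n) = n₀ + n₁ζ³ + n₂ζ⁶ + n₃ζ⁹ where ζ = e^{iπ/4}.
#1 (-1, -1, 0, -1): internal (-1.00000, -1.41421); octagon support 1.70711 vs apothem 0.8 → ∉ W
#2 (1, -1, 1, 0): internal (1.70711, -1.70711); octagon support 2.41421 vs apothem 0.8 → ∉ W
#3 (1, -1, -1, 0): internal (1.70711, 0.29289); octagon support 1.70711 vs apothem 0.8 → ∉ W
#4 (1, 0, 0, 1): internal (1.70711, 0.70711); octagon support 1.70711 vs apothem 0.8 → ∉ W
#5 (-1, 2, -1, 3): internal (-0.29289, 4.53553); octagon support 4.53553 vs apothem 0.8 → ∉ W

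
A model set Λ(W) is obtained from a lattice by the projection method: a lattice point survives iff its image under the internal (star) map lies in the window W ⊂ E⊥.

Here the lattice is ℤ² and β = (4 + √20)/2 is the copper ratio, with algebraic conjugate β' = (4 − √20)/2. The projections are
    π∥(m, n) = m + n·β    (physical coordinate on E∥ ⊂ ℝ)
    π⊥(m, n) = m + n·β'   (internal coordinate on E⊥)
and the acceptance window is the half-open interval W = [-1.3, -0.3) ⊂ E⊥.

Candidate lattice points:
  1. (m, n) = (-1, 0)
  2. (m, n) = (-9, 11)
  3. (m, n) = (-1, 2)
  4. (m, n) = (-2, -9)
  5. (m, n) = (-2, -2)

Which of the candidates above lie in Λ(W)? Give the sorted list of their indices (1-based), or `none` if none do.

1

Numerically β ≈ 4.236068 and β' = −1/β ≈ -0.236068.
candidate 1: (m,n)=(-1,0) → π∥ = -1+0·β ≈ -1.000000, π⊥ = -1+0·β' ≈ -1.000000 ∈ [-1.3, -0.3) ⇒ IN Λ
candidate 2: (m,n)=(-9,11) → π∥ = -9+11·β ≈ 37.596748, π⊥ = -9+11·β' ≈ -11.596748 ∉ [-1.3, -0.3) ⇒ out
candidate 3: (m,n)=(-1,2) → π∥ = -1+2·β ≈ 7.472136, π⊥ = -1+2·β' ≈ -1.472136 ∉ [-1.3, -0.3) ⇒ out
candidate 4: (m,n)=(-2,-9) → π∥ = -2-9·β ≈ -40.124612, π⊥ = -2-9·β' ≈ 0.124612 ∉ [-1.3, -0.3) ⇒ out
candidate 5: (m,n)=(-2,-2) → π∥ = -2-2·β ≈ -10.472136, π⊥ = -2-2·β' ≈ -1.527864 ∉ [-1.3, -0.3) ⇒ out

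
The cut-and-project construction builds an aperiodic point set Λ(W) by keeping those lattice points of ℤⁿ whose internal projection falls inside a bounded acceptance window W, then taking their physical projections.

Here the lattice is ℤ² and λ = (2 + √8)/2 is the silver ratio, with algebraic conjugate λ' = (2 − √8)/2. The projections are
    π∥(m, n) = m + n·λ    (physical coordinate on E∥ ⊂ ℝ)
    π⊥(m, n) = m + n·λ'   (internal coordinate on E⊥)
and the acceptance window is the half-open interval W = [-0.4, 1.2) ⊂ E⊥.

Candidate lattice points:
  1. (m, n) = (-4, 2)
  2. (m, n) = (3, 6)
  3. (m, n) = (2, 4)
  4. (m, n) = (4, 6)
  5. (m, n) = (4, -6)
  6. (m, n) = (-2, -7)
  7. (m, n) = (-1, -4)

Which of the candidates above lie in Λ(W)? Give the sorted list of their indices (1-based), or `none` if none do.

Numerically λ ≈ 2.4142 and λ' = −1/λ ≈ -0.4142.
[1] lift (-4,2): star map gives -4.8284; window check -0.4 ≤ -4.8284 < 1.2 is false → out
[2] lift (3,6): star map gives 0.5147; window check -0.4 ≤ 0.5147 < 1.2 is true → IN Λ
[3] lift (2,4): star map gives 0.3431; window check -0.4 ≤ 0.3431 < 1.2 is true → IN Λ
[4] lift (4,6): star map gives 1.5147; window check -0.4 ≤ 1.5147 < 1.2 is false → out
[5] lift (4,-6): star map gives 6.4853; window check -0.4 ≤ 6.4853 < 1.2 is false → out
[6] lift (-2,-7): star map gives 0.8995; window check -0.4 ≤ 0.8995 < 1.2 is true → IN Λ
[7] lift (-1,-4): star map gives 0.6569; window check -0.4 ≤ 0.6569 < 1.2 is true → IN Λ

2, 3, 6, 7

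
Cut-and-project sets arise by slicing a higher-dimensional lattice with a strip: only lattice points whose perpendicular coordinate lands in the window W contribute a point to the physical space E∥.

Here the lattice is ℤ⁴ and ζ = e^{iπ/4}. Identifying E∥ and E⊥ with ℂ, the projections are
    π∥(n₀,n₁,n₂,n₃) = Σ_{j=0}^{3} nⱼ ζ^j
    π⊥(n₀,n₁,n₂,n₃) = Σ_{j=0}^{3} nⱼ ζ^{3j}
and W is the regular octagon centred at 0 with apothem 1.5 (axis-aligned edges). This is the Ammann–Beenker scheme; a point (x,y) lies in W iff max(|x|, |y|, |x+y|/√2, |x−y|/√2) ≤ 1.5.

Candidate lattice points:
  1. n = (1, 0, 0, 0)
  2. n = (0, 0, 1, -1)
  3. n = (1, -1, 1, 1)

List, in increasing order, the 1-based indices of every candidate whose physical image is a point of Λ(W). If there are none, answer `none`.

1

π⊥(n) = n₀ + n₁ζ³ + n₂ζ⁶ + n₃ζ⁹ where ζ = e^{iπ/4}.
#1 (1, 0, 0, 0): internal (1.00000, 0.00000); octagon support 1.00000 vs apothem 1.5 → ∈ W
#2 (0, 0, 1, -1): internal (-0.70711, -1.70711); octagon support 1.70711 vs apothem 1.5 → ∉ W
#3 (1, -1, 1, 1): internal (2.41421, -1.00000); octagon support 2.41421 vs apothem 1.5 → ∉ W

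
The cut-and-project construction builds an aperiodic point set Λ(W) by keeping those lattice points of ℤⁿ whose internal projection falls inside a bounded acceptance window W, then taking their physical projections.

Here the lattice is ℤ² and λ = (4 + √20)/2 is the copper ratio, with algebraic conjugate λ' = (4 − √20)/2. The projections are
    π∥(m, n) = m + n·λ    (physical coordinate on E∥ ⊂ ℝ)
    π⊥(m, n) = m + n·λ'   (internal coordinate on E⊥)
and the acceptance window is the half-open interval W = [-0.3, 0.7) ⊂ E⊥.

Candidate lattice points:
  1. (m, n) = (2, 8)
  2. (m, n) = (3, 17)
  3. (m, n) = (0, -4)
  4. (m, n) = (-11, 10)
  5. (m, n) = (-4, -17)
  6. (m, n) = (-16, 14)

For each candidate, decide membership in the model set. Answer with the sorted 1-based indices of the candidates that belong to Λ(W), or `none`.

Numerically λ ≈ 4.236068 and λ' = −1/λ ≈ -0.236068.
#1 (2,8): internal coord 2 + (8)·λ' = +0.111456; +0.111456 ∈ [-0.3, 0.7) → IN Λ
#2 (3,17): internal coord 3 + (17)·λ' = -1.013156; -1.013156 ∉ [-0.3, 0.7) → out
#3 (0,-4): internal coord 0 + (-4)·λ' = +0.944272; +0.944272 ∉ [-0.3, 0.7) → out
#4 (-11,10): internal coord -11 + (10)·λ' = -13.360680; -13.360680 ∉ [-0.3, 0.7) → out
#5 (-4,-17): internal coord -4 + (-17)·λ' = +0.013156; +0.013156 ∈ [-0.3, 0.7) → IN Λ
#6 (-16,14): internal coord -16 + (14)·λ' = -19.304952; -19.304952 ∉ [-0.3, 0.7) → out

1, 5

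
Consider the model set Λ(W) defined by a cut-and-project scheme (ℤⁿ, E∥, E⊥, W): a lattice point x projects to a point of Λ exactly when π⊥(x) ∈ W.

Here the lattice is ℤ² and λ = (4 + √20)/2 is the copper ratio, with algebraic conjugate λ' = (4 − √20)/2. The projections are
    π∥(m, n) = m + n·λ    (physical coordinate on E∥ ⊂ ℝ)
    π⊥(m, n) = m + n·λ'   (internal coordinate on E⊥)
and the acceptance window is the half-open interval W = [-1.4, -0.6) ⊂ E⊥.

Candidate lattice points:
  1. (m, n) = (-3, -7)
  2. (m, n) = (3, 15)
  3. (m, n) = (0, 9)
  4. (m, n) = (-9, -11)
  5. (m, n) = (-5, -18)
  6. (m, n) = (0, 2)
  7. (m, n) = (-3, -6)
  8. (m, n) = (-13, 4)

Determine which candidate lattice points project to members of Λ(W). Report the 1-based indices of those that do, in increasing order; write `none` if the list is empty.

λ' = (4−√20)/2 ≈ -0.236068.
[1] lift (-3,-7): star map gives -1.347524; window check -1.4 ≤ -1.347524 < -0.6 is true → IN Λ
[2] lift (3,15): star map gives -0.541020; window check -1.4 ≤ -0.541020 < -0.6 is false → out
[3] lift (0,9): star map gives -2.124612; window check -1.4 ≤ -2.124612 < -0.6 is false → out
[4] lift (-9,-11): star map gives -6.403252; window check -1.4 ≤ -6.403252 < -0.6 is false → out
[5] lift (-5,-18): star map gives -0.750776; window check -1.4 ≤ -0.750776 < -0.6 is true → IN Λ
[6] lift (0,2): star map gives -0.472136; window check -1.4 ≤ -0.472136 < -0.6 is false → out
[7] lift (-3,-6): star map gives -1.583592; window check -1.4 ≤ -1.583592 < -0.6 is false → out
[8] lift (-13,4): star map gives -13.944272; window check -1.4 ≤ -13.944272 < -0.6 is false → out

1, 5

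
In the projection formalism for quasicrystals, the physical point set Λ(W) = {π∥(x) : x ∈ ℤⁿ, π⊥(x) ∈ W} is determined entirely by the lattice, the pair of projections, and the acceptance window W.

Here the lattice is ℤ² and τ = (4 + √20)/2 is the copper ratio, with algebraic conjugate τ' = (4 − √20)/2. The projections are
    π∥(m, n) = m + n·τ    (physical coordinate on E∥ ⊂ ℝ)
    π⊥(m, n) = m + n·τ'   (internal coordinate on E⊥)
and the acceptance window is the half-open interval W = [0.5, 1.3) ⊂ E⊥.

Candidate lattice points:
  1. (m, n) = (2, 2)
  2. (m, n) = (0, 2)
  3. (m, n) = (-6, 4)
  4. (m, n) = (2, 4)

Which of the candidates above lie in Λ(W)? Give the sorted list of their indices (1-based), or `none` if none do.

4

τ' = (4−√20)/2 ≈ -0.236068.
[1] lift (2,2): star map gives 1.527864; window check 0.5 ≤ 1.527864 < 1.3 is false → out
[2] lift (0,2): star map gives -0.472136; window check 0.5 ≤ -0.472136 < 1.3 is false → out
[3] lift (-6,4): star map gives -6.944272; window check 0.5 ≤ -6.944272 < 1.3 is false → out
[4] lift (2,4): star map gives 1.055728; window check 0.5 ≤ 1.055728 < 1.3 is true → IN Λ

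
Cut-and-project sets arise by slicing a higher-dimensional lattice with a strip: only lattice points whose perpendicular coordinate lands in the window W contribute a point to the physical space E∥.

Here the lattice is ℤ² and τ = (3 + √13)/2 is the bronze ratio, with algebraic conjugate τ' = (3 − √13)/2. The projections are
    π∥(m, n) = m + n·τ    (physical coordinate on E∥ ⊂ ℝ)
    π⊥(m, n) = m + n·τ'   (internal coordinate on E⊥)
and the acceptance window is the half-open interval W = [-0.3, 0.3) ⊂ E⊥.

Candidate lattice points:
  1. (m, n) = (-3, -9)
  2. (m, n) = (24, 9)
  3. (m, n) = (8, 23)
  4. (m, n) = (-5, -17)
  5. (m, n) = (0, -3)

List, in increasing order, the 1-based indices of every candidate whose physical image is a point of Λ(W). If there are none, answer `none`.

Compute τ' = (3−√13)/2 = -0.30278, so π⊥(m,n) = m -0.30278·n.
candidate 1: (m,n)=(-3,-9) → π∥ = -3-9·τ ≈ -32.72498, π⊥ = -3-9·τ' ≈ -0.27502 ∈ [-0.3, 0.3) ⇒ IN Λ
candidate 2: (m,n)=(24,9) → π∥ = 24+9·τ ≈ 53.72498, π⊥ = 24+9·τ' ≈ 21.27502 ∉ [-0.3, 0.3) ⇒ out
candidate 3: (m,n)=(8,23) → π∥ = 8+23·τ ≈ 83.96384, π⊥ = 8+23·τ' ≈ 1.03616 ∉ [-0.3, 0.3) ⇒ out
candidate 4: (m,n)=(-5,-17) → π∥ = -5-17·τ ≈ -61.14719, π⊥ = -5-17·τ' ≈ 0.14719 ∈ [-0.3, 0.3) ⇒ IN Λ
candidate 5: (m,n)=(0,-3) → π∥ = 0-3·τ ≈ -9.90833, π⊥ = 0-3·τ' ≈ 0.90833 ∉ [-0.3, 0.3) ⇒ out

1, 4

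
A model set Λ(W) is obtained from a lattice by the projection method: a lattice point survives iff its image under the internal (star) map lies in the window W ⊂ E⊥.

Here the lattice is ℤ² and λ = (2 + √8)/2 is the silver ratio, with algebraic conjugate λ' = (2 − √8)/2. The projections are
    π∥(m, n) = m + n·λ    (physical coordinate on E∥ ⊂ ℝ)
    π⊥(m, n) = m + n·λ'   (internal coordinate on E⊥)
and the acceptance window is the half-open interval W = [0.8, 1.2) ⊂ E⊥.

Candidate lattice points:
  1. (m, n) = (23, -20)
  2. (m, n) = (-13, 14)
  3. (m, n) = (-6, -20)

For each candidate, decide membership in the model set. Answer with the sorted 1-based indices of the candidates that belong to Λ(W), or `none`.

λ' = (2−√8)/2 ≈ -0.414214.
candidate 1: (m,n)=(23,-20) → π∥ = 23-20·λ ≈ -25.284271, π⊥ = 23-20·λ' ≈ 31.284271 ∉ [0.8, 1.2) ⇒ out
candidate 2: (m,n)=(-13,14) → π∥ = -13+14·λ ≈ 20.798990, π⊥ = -13+14·λ' ≈ -18.798990 ∉ [0.8, 1.2) ⇒ out
candidate 3: (m,n)=(-6,-20) → π∥ = -6-20·λ ≈ -54.284271, π⊥ = -6-20·λ' ≈ 2.284271 ∉ [0.8, 1.2) ⇒ out

none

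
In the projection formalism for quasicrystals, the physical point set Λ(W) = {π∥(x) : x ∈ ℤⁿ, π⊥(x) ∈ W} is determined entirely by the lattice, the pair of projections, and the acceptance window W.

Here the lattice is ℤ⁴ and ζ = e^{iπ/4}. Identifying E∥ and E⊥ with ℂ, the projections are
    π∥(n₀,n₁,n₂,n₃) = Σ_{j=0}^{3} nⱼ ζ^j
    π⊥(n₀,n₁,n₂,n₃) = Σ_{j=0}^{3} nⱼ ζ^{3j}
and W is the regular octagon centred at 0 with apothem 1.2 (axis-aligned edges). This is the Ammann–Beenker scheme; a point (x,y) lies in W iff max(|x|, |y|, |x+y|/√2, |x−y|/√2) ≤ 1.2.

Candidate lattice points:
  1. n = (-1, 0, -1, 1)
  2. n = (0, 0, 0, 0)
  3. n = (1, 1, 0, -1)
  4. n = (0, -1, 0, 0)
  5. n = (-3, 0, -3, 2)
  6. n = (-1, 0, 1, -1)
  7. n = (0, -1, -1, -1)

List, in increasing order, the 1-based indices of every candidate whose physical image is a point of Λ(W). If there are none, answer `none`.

π⊥(n) = n₀ + n₁ζ³ + n₂ζ⁶ + n₃ζ⁹ where ζ = e^{iπ/4}.
#1 (-1, 0, -1, 1): internal (-0.29289, 1.70711); octagon support 1.70711 vs apothem 1.2 → ∉ W
#2 (0, 0, 0, 0): internal (0.00000, 0.00000); octagon support 0.00000 vs apothem 1.2 → ∈ W
#3 (1, 1, 0, -1): internal (-0.41421, 0.00000); octagon support 0.41421 vs apothem 1.2 → ∈ W
#4 (0, -1, 0, 0): internal (0.70711, -0.70711); octagon support 1.00000 vs apothem 1.2 → ∈ W
#5 (-3, 0, -3, 2): internal (-1.58579, 4.41421); octagon support 4.41421 vs apothem 1.2 → ∉ W
#6 (-1, 0, 1, -1): internal (-1.70711, -1.70711); octagon support 2.41421 vs apothem 1.2 → ∉ W
#7 (0, -1, -1, -1): internal (0.00000, -0.41421); octagon support 0.41421 vs apothem 1.2 → ∈ W

2, 3, 4, 7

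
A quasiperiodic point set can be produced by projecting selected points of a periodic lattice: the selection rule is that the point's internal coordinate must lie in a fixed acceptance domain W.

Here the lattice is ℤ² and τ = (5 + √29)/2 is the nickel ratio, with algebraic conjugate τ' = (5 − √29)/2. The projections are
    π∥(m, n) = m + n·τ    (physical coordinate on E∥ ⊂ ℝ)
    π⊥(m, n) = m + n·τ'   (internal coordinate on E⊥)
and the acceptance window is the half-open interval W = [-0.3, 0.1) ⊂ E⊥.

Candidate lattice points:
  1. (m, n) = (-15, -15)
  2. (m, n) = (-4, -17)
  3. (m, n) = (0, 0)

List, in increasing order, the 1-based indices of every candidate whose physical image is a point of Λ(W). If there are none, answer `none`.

Numerically τ ≈ 5.1926 and τ' = −1/τ ≈ -0.1926.
candidate 1: (m,n)=(-15,-15) → π∥ = -15-15·τ ≈ -92.8887, π⊥ = -15-15·τ' ≈ -12.1113 ∉ [-0.3, 0.1) ⇒ out
candidate 2: (m,n)=(-4,-17) → π∥ = -4-17·τ ≈ -92.2739, π⊥ = -4-17·τ' ≈ -0.7261 ∉ [-0.3, 0.1) ⇒ out
candidate 3: (m,n)=(0,0) → π∥ = 0+0·τ ≈ 0.0000, π⊥ = 0+0·τ' ≈ 0.0000 ∈ [-0.3, 0.1) ⇒ IN Λ

3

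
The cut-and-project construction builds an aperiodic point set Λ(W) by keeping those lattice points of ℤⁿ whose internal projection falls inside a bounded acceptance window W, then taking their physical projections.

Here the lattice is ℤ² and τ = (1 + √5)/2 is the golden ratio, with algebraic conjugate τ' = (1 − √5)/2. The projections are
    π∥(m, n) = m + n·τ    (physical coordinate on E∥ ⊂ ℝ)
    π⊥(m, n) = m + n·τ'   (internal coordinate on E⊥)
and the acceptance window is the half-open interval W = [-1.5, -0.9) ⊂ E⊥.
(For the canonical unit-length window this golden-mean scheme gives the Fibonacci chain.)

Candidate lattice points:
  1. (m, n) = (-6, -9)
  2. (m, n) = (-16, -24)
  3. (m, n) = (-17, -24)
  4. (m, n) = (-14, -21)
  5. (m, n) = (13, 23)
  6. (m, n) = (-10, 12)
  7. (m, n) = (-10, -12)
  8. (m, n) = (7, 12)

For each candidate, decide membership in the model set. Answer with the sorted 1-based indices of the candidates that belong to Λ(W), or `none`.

Numerically τ ≈ 1.61803 and τ' = −1/τ ≈ -0.61803.
candidate 1: (m,n)=(-6,-9) → π∥ = -6-9·τ ≈ -20.56231, π⊥ = -6-9·τ' ≈ -0.43769 ∉ [-1.5, -0.9) ⇒ out
candidate 2: (m,n)=(-16,-24) → π∥ = -16-24·τ ≈ -54.83282, π⊥ = -16-24·τ' ≈ -1.16718 ∈ [-1.5, -0.9) ⇒ IN Λ
candidate 3: (m,n)=(-17,-24) → π∥ = -17-24·τ ≈ -55.83282, π⊥ = -17-24·τ' ≈ -2.16718 ∉ [-1.5, -0.9) ⇒ out
candidate 4: (m,n)=(-14,-21) → π∥ = -14-21·τ ≈ -47.97871, π⊥ = -14-21·τ' ≈ -1.02129 ∈ [-1.5, -0.9) ⇒ IN Λ
candidate 5: (m,n)=(13,23) → π∥ = 13+23·τ ≈ 50.21478, π⊥ = 13+23·τ' ≈ -1.21478 ∈ [-1.5, -0.9) ⇒ IN Λ
candidate 6: (m,n)=(-10,12) → π∥ = -10+12·τ ≈ 9.41641, π⊥ = -10+12·τ' ≈ -17.41641 ∉ [-1.5, -0.9) ⇒ out
candidate 7: (m,n)=(-10,-12) → π∥ = -10-12·τ ≈ -29.41641, π⊥ = -10-12·τ' ≈ -2.58359 ∉ [-1.5, -0.9) ⇒ out
candidate 8: (m,n)=(7,12) → π∥ = 7+12·τ ≈ 26.41641, π⊥ = 7+12·τ' ≈ -0.41641 ∉ [-1.5, -0.9) ⇒ out

2, 4, 5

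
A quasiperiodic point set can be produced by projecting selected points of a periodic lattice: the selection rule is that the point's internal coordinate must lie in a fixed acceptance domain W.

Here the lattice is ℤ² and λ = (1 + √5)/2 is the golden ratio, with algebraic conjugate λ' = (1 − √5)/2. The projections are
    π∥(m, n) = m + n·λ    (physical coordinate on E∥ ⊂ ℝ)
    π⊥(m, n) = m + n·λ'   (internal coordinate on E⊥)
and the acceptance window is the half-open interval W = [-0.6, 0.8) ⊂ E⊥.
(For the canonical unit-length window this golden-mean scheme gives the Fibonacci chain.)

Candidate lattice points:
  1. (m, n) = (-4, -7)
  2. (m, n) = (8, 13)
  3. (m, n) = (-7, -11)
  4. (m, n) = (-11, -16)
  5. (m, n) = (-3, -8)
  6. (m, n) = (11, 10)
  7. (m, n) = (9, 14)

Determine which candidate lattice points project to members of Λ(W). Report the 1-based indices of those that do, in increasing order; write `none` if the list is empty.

Numerically λ ≈ 1.61803 and λ' = −1/λ ≈ -0.61803.
#1 (-4,-7): internal coord -4 + (-7)·λ' = +0.32624; +0.32624 ∈ [-0.6, 0.8) → IN Λ
#2 (8,13): internal coord 8 + (13)·λ' = -0.03444; -0.03444 ∈ [-0.6, 0.8) → IN Λ
#3 (-7,-11): internal coord -7 + (-11)·λ' = -0.20163; -0.20163 ∈ [-0.6, 0.8) → IN Λ
#4 (-11,-16): internal coord -11 + (-16)·λ' = -1.11146; -1.11146 ∉ [-0.6, 0.8) → out
#5 (-3,-8): internal coord -3 + (-8)·λ' = +1.94427; +1.94427 ∉ [-0.6, 0.8) → out
#6 (11,10): internal coord 11 + (10)·λ' = +4.81966; +4.81966 ∉ [-0.6, 0.8) → out
#7 (9,14): internal coord 9 + (14)·λ' = +0.34752; +0.34752 ∈ [-0.6, 0.8) → IN Λ

1, 2, 3, 7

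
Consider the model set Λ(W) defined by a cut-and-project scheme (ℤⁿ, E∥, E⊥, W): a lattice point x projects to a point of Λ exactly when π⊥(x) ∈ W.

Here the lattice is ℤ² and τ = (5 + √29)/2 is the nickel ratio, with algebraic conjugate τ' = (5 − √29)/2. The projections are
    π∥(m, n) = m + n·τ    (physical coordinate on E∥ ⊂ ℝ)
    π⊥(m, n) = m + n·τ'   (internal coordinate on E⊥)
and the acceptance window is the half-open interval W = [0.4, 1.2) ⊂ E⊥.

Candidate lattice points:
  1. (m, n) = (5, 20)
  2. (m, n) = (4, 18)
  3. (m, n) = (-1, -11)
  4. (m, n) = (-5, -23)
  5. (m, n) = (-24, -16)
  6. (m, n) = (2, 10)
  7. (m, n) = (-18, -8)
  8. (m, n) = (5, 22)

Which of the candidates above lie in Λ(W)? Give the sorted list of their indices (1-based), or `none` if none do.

τ' = (5−√29)/2 ≈ -0.19258.
#1 (5,20): internal coord 5 + (20)·τ' = +1.14835; +1.14835 ∈ [0.4, 1.2) → IN Λ
#2 (4,18): internal coord 4 + (18)·τ' = +0.53352; +0.53352 ∈ [0.4, 1.2) → IN Λ
#3 (-1,-11): internal coord -1 + (-11)·τ' = +1.11841; +1.11841 ∈ [0.4, 1.2) → IN Λ
#4 (-5,-23): internal coord -5 + (-23)·τ' = -0.57060; -0.57060 ∉ [0.4, 1.2) → out
#5 (-24,-16): internal coord -24 + (-16)·τ' = -20.91868; -20.91868 ∉ [0.4, 1.2) → out
#6 (2,10): internal coord 2 + (10)·τ' = +0.07418; +0.07418 ∉ [0.4, 1.2) → out
#7 (-18,-8): internal coord -18 + (-8)·τ' = -16.45934; -16.45934 ∉ [0.4, 1.2) → out
#8 (5,22): internal coord 5 + (22)·τ' = +0.76319; +0.76319 ∈ [0.4, 1.2) → IN Λ

1, 2, 3, 8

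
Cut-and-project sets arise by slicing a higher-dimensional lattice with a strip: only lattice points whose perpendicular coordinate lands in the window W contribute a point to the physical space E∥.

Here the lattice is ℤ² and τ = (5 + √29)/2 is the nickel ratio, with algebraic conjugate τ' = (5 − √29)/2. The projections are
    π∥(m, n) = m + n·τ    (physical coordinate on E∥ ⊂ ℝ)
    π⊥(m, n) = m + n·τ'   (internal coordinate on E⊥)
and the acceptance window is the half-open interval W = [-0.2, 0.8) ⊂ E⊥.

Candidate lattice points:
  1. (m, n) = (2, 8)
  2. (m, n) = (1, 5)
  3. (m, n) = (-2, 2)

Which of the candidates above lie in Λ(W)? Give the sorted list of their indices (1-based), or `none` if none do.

Numerically τ ≈ 5.19258 and τ' = −1/τ ≈ -0.19258.
[1] lift (2,8): star map gives 0.45934; window check -0.2 ≤ 0.45934 < 0.8 is true → IN Λ
[2] lift (1,5): star map gives 0.03709; window check -0.2 ≤ 0.03709 < 0.8 is true → IN Λ
[3] lift (-2,2): star map gives -2.38516; window check -0.2 ≤ -2.38516 < 0.8 is false → out

1, 2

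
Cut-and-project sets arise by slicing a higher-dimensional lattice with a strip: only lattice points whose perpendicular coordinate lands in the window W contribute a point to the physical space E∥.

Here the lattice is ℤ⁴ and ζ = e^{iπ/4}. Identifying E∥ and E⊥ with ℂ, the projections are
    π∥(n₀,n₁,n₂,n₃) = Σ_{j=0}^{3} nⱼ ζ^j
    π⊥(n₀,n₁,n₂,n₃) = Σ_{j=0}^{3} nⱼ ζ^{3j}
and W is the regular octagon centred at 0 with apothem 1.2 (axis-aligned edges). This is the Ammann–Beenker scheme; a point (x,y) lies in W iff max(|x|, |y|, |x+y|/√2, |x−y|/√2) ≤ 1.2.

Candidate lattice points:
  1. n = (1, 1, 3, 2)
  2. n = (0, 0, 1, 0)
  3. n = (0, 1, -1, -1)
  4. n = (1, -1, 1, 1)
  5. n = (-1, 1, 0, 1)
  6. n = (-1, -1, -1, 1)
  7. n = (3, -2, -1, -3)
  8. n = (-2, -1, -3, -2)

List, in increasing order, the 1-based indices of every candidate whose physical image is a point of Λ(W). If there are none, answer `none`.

Internal map: ζ^{3j} for j=0..3 gives (1,0), (−√2/2,√2/2), (0,−1), (√2/2,√2/2).
#1 (1, 1, 3, 2): internal (1.70711, -0.87868); octagon support 1.82843 vs apothem 1.2 → ∉ W
#2 (0, 0, 1, 0): internal (0.00000, -1.00000); octagon support 1.00000 vs apothem 1.2 → ∈ W
#3 (0, 1, -1, -1): internal (-1.41421, 1.00000); octagon support 1.70711 vs apothem 1.2 → ∉ W
#4 (1, -1, 1, 1): internal (2.41421, -1.00000); octagon support 2.41421 vs apothem 1.2 → ∉ W
#5 (-1, 1, 0, 1): internal (-1.00000, 1.41421); octagon support 1.70711 vs apothem 1.2 → ∉ W
#6 (-1, -1, -1, 1): internal (0.41421, 1.00000); octagon support 1.00000 vs apothem 1.2 → ∈ W
#7 (3, -2, -1, -3): internal (2.29289, -2.53553); octagon support 3.41421 vs apothem 1.2 → ∉ W
#8 (-2, -1, -3, -2): internal (-2.70711, 0.87868); octagon support 2.70711 vs apothem 1.2 → ∉ W

2, 6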